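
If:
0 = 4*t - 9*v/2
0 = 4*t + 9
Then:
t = -9/4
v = -2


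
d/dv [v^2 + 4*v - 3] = 2*v + 4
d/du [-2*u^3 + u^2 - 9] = 2*u*(1 - 3*u)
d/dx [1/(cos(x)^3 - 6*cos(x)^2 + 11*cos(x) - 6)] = (3*cos(x)^2 - 12*cos(x) + 11)*sin(x)/(cos(x)^3 - 6*cos(x)^2 + 11*cos(x) - 6)^2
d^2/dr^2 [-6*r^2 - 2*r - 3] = -12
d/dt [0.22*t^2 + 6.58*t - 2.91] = 0.44*t + 6.58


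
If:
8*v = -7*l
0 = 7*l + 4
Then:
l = -4/7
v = 1/2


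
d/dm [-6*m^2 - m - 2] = -12*m - 1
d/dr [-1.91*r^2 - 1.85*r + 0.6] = -3.82*r - 1.85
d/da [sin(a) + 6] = cos(a)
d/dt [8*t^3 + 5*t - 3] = 24*t^2 + 5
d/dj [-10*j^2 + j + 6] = 1 - 20*j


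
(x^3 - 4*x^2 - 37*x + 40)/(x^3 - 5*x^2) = (x^3 - 4*x^2 - 37*x + 40)/(x^2*(x - 5))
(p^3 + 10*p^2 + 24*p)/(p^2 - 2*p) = (p^2 + 10*p + 24)/(p - 2)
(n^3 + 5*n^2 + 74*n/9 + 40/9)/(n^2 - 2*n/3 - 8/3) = (3*n^2 + 11*n + 10)/(3*(n - 2))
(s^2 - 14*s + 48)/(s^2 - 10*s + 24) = (s - 8)/(s - 4)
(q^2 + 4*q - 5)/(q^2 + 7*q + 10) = (q - 1)/(q + 2)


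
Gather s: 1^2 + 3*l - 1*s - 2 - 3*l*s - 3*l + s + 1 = -3*l*s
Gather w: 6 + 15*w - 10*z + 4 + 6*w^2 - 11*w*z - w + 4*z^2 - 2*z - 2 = 6*w^2 + w*(14 - 11*z) + 4*z^2 - 12*z + 8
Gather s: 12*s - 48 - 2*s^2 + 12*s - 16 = -2*s^2 + 24*s - 64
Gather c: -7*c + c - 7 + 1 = -6*c - 6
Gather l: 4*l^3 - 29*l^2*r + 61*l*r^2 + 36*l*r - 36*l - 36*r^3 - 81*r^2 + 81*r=4*l^3 - 29*l^2*r + l*(61*r^2 + 36*r - 36) - 36*r^3 - 81*r^2 + 81*r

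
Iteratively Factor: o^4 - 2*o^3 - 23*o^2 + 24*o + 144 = (o + 3)*(o^3 - 5*o^2 - 8*o + 48) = (o + 3)^2*(o^2 - 8*o + 16) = (o - 4)*(o + 3)^2*(o - 4)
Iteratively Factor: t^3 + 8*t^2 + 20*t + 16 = (t + 4)*(t^2 + 4*t + 4) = (t + 2)*(t + 4)*(t + 2)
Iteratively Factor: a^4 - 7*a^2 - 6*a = (a)*(a^3 - 7*a - 6) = a*(a + 1)*(a^2 - a - 6) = a*(a - 3)*(a + 1)*(a + 2)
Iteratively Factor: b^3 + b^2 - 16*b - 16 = (b + 4)*(b^2 - 3*b - 4) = (b + 1)*(b + 4)*(b - 4)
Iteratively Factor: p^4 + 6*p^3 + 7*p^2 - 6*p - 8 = (p - 1)*(p^3 + 7*p^2 + 14*p + 8) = (p - 1)*(p + 4)*(p^2 + 3*p + 2) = (p - 1)*(p + 2)*(p + 4)*(p + 1)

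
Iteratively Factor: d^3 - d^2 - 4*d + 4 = (d - 2)*(d^2 + d - 2) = (d - 2)*(d - 1)*(d + 2)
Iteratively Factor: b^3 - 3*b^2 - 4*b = (b)*(b^2 - 3*b - 4) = b*(b + 1)*(b - 4)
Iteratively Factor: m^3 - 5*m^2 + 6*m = (m - 3)*(m^2 - 2*m) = m*(m - 3)*(m - 2)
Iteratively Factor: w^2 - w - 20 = (w - 5)*(w + 4)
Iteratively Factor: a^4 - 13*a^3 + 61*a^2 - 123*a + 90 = (a - 2)*(a^3 - 11*a^2 + 39*a - 45) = (a - 5)*(a - 2)*(a^2 - 6*a + 9) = (a - 5)*(a - 3)*(a - 2)*(a - 3)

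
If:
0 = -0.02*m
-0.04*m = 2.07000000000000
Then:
No Solution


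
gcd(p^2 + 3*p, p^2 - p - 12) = p + 3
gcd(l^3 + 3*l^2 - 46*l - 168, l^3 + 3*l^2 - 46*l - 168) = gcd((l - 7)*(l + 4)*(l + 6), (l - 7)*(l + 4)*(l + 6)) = l^3 + 3*l^2 - 46*l - 168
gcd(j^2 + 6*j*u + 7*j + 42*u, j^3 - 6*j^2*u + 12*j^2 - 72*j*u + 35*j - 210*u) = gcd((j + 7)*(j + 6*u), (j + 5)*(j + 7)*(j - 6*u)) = j + 7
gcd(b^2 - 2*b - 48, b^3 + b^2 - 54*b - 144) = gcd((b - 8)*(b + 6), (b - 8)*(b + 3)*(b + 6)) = b^2 - 2*b - 48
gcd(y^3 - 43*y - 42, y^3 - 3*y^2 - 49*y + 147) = y - 7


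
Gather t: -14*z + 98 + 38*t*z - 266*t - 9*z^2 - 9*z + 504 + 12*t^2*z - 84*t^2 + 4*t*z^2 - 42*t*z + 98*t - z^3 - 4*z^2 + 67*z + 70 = t^2*(12*z - 84) + t*(4*z^2 - 4*z - 168) - z^3 - 13*z^2 + 44*z + 672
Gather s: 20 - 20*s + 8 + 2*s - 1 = 27 - 18*s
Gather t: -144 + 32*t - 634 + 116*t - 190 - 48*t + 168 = 100*t - 800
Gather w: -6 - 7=-13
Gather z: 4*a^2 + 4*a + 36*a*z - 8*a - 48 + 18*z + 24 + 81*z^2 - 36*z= 4*a^2 - 4*a + 81*z^2 + z*(36*a - 18) - 24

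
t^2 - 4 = (t - 2)*(t + 2)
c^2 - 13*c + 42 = (c - 7)*(c - 6)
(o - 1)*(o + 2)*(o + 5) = o^3 + 6*o^2 + 3*o - 10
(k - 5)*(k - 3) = k^2 - 8*k + 15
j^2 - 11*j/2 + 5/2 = (j - 5)*(j - 1/2)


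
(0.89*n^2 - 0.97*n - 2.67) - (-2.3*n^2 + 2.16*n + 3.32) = 3.19*n^2 - 3.13*n - 5.99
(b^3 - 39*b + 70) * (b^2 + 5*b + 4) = b^5 + 5*b^4 - 35*b^3 - 125*b^2 + 194*b + 280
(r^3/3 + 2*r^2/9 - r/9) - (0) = r^3/3 + 2*r^2/9 - r/9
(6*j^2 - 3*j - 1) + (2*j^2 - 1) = 8*j^2 - 3*j - 2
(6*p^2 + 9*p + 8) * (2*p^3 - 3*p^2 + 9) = 12*p^5 - 11*p^3 + 30*p^2 + 81*p + 72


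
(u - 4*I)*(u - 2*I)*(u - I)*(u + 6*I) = u^4 - I*u^3 + 28*u^2 - 76*I*u - 48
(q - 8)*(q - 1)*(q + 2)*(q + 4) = q^4 - 3*q^3 - 38*q^2 - 24*q + 64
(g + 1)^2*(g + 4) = g^3 + 6*g^2 + 9*g + 4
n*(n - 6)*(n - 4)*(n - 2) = n^4 - 12*n^3 + 44*n^2 - 48*n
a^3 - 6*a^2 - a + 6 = (a - 6)*(a - 1)*(a + 1)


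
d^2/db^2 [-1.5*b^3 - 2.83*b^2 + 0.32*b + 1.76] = -9.0*b - 5.66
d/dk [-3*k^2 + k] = 1 - 6*k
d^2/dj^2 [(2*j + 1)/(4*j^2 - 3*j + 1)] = 2*(2*(1 - 12*j)*(4*j^2 - 3*j + 1) + (2*j + 1)*(8*j - 3)^2)/(4*j^2 - 3*j + 1)^3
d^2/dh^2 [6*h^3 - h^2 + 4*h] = 36*h - 2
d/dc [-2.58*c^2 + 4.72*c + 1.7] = 4.72 - 5.16*c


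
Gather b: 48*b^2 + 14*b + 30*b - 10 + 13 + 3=48*b^2 + 44*b + 6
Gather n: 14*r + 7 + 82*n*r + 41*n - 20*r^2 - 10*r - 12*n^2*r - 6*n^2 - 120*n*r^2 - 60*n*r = n^2*(-12*r - 6) + n*(-120*r^2 + 22*r + 41) - 20*r^2 + 4*r + 7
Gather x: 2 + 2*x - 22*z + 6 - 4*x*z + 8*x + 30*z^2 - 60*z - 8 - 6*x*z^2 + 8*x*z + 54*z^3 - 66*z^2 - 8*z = x*(-6*z^2 + 4*z + 10) + 54*z^3 - 36*z^2 - 90*z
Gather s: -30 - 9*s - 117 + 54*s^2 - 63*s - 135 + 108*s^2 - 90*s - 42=162*s^2 - 162*s - 324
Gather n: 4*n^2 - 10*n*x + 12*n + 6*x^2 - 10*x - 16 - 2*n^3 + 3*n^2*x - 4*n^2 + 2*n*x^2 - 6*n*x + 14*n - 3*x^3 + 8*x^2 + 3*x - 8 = -2*n^3 + 3*n^2*x + n*(2*x^2 - 16*x + 26) - 3*x^3 + 14*x^2 - 7*x - 24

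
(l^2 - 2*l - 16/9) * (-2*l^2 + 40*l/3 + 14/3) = -2*l^4 + 52*l^3/3 - 166*l^2/9 - 892*l/27 - 224/27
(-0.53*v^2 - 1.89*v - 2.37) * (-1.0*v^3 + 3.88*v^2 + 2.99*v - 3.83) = 0.53*v^5 - 0.1664*v^4 - 6.5479*v^3 - 12.8168*v^2 + 0.152399999999999*v + 9.0771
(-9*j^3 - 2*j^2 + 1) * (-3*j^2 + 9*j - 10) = 27*j^5 - 75*j^4 + 72*j^3 + 17*j^2 + 9*j - 10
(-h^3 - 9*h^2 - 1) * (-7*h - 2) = 7*h^4 + 65*h^3 + 18*h^2 + 7*h + 2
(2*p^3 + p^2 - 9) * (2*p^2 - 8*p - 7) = 4*p^5 - 14*p^4 - 22*p^3 - 25*p^2 + 72*p + 63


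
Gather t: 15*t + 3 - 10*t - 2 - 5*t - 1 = 0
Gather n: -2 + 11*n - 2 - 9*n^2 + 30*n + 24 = -9*n^2 + 41*n + 20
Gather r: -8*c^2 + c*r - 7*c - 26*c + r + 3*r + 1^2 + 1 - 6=-8*c^2 - 33*c + r*(c + 4) - 4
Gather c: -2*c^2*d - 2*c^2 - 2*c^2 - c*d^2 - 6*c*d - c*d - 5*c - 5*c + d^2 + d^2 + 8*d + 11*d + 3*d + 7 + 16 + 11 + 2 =c^2*(-2*d - 4) + c*(-d^2 - 7*d - 10) + 2*d^2 + 22*d + 36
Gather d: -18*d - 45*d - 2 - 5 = -63*d - 7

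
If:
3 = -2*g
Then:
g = -3/2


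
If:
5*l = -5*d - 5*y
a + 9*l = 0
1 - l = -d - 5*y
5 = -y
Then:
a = 171/2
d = 29/2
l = -19/2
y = -5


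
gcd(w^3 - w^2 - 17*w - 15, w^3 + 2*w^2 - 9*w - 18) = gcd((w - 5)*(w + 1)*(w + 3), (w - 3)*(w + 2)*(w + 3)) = w + 3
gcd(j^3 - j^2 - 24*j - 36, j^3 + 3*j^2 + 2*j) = j + 2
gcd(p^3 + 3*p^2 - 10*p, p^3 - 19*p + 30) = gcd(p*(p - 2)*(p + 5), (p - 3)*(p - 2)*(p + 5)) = p^2 + 3*p - 10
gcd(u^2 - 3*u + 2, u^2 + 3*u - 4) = u - 1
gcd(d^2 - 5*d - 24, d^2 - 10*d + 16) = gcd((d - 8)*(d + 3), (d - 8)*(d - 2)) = d - 8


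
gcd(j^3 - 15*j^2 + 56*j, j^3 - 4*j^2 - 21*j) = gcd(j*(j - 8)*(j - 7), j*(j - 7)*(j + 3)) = j^2 - 7*j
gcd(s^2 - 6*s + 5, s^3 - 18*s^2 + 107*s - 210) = s - 5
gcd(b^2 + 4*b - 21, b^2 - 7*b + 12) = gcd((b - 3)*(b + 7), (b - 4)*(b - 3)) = b - 3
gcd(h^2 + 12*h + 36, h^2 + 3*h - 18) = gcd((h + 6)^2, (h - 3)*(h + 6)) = h + 6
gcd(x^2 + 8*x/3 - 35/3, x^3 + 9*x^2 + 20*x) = x + 5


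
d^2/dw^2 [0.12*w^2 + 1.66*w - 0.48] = 0.240000000000000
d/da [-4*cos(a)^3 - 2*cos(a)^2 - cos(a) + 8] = (12*cos(a)^2 + 4*cos(a) + 1)*sin(a)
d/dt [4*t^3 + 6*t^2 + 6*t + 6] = 12*t^2 + 12*t + 6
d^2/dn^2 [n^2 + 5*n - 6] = 2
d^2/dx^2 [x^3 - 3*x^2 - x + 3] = 6*x - 6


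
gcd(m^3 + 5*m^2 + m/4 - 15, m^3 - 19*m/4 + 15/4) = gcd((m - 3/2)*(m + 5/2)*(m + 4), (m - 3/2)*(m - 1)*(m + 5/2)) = m^2 + m - 15/4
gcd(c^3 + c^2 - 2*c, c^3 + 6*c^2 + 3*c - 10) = c^2 + c - 2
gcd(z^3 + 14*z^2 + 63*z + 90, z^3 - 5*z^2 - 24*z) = z + 3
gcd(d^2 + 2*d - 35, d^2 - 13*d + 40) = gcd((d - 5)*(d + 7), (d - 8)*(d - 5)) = d - 5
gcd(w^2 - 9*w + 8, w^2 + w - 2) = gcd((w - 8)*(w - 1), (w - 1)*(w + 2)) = w - 1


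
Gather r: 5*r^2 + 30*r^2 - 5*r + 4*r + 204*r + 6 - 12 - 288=35*r^2 + 203*r - 294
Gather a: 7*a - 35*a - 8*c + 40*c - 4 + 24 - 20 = -28*a + 32*c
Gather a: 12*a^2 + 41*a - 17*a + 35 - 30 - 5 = 12*a^2 + 24*a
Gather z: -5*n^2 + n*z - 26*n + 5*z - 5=-5*n^2 - 26*n + z*(n + 5) - 5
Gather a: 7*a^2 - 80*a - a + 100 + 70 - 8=7*a^2 - 81*a + 162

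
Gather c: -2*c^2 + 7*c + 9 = -2*c^2 + 7*c + 9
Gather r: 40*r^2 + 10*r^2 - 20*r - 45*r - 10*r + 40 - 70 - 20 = 50*r^2 - 75*r - 50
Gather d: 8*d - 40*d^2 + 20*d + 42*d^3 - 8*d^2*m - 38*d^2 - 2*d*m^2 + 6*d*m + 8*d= 42*d^3 + d^2*(-8*m - 78) + d*(-2*m^2 + 6*m + 36)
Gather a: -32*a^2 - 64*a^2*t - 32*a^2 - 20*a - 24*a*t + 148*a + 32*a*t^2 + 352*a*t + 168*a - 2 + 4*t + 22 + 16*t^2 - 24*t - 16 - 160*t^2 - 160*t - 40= a^2*(-64*t - 64) + a*(32*t^2 + 328*t + 296) - 144*t^2 - 180*t - 36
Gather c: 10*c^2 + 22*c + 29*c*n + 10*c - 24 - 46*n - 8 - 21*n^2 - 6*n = 10*c^2 + c*(29*n + 32) - 21*n^2 - 52*n - 32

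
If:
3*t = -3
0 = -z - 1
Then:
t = -1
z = -1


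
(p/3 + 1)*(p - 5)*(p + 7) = p^3/3 + 5*p^2/3 - 29*p/3 - 35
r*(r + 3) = r^2 + 3*r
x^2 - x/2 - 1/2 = (x - 1)*(x + 1/2)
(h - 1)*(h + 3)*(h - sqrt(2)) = h^3 - sqrt(2)*h^2 + 2*h^2 - 3*h - 2*sqrt(2)*h + 3*sqrt(2)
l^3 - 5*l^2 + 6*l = l*(l - 3)*(l - 2)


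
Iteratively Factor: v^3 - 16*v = (v + 4)*(v^2 - 4*v) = (v - 4)*(v + 4)*(v)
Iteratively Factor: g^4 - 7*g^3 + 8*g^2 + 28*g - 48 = (g - 2)*(g^3 - 5*g^2 - 2*g + 24) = (g - 3)*(g - 2)*(g^2 - 2*g - 8) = (g - 3)*(g - 2)*(g + 2)*(g - 4)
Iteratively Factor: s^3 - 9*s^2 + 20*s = (s - 5)*(s^2 - 4*s) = s*(s - 5)*(s - 4)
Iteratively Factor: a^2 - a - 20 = (a - 5)*(a + 4)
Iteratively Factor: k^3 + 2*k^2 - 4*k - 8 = (k + 2)*(k^2 - 4) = (k + 2)^2*(k - 2)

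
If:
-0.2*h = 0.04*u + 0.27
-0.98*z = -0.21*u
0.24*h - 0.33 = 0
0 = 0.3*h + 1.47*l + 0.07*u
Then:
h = 1.38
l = 0.37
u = -13.62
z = -2.92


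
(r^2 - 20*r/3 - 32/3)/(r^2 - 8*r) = (r + 4/3)/r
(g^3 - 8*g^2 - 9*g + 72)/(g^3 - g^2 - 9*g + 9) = (g - 8)/(g - 1)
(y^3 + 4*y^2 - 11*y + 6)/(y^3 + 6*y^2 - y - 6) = (y - 1)/(y + 1)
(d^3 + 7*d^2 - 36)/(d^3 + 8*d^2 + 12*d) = (d^2 + d - 6)/(d*(d + 2))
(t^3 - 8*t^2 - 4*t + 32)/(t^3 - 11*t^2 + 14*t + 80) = (t - 2)/(t - 5)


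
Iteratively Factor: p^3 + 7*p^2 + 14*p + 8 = (p + 1)*(p^2 + 6*p + 8) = (p + 1)*(p + 2)*(p + 4)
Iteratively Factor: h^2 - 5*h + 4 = (h - 4)*(h - 1)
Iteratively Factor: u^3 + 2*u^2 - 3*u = (u + 3)*(u^2 - u) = u*(u + 3)*(u - 1)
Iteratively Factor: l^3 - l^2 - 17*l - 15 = (l + 3)*(l^2 - 4*l - 5) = (l + 1)*(l + 3)*(l - 5)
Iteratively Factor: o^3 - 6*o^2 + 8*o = (o)*(o^2 - 6*o + 8) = o*(o - 4)*(o - 2)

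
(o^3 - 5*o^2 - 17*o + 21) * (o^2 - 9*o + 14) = o^5 - 14*o^4 + 42*o^3 + 104*o^2 - 427*o + 294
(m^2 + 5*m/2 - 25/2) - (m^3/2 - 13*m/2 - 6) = -m^3/2 + m^2 + 9*m - 13/2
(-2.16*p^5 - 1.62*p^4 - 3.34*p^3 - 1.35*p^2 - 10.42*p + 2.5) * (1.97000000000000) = -4.2552*p^5 - 3.1914*p^4 - 6.5798*p^3 - 2.6595*p^2 - 20.5274*p + 4.925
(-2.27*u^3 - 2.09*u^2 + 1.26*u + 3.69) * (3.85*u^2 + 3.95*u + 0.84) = -8.7395*u^5 - 17.013*u^4 - 5.3113*u^3 + 17.4279*u^2 + 15.6339*u + 3.0996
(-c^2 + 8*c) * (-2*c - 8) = 2*c^3 - 8*c^2 - 64*c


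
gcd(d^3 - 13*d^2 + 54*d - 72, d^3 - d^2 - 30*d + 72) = d^2 - 7*d + 12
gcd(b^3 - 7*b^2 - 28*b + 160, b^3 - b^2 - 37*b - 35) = b + 5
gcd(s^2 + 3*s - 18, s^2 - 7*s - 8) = 1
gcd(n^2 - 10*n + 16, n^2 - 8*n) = n - 8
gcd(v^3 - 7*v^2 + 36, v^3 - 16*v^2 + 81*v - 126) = v^2 - 9*v + 18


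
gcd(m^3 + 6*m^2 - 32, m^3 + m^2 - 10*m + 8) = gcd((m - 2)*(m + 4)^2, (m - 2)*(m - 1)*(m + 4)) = m^2 + 2*m - 8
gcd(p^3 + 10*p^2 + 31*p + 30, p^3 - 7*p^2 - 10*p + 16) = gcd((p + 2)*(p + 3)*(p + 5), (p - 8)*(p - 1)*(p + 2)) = p + 2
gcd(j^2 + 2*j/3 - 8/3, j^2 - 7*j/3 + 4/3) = j - 4/3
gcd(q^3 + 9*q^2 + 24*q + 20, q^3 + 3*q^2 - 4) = q^2 + 4*q + 4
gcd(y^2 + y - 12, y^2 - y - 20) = y + 4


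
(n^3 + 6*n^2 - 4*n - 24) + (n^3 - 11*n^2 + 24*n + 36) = 2*n^3 - 5*n^2 + 20*n + 12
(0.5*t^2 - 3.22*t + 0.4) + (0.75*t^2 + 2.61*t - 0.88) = 1.25*t^2 - 0.61*t - 0.48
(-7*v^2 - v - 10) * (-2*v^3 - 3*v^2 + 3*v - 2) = 14*v^5 + 23*v^4 + 2*v^3 + 41*v^2 - 28*v + 20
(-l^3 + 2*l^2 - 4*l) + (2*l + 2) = -l^3 + 2*l^2 - 2*l + 2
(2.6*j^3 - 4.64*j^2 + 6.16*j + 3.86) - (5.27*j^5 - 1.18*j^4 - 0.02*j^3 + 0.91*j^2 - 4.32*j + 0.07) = -5.27*j^5 + 1.18*j^4 + 2.62*j^3 - 5.55*j^2 + 10.48*j + 3.79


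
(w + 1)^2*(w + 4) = w^3 + 6*w^2 + 9*w + 4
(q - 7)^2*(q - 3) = q^3 - 17*q^2 + 91*q - 147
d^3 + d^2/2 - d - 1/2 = (d - 1)*(d + 1/2)*(d + 1)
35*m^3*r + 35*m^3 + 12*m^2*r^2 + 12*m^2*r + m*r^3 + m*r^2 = (5*m + r)*(7*m + r)*(m*r + m)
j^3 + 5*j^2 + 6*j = j*(j + 2)*(j + 3)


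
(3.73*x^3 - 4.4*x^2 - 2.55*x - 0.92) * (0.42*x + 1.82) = 1.5666*x^4 + 4.9406*x^3 - 9.079*x^2 - 5.0274*x - 1.6744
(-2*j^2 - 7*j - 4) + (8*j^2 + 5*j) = 6*j^2 - 2*j - 4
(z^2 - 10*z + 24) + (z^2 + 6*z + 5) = 2*z^2 - 4*z + 29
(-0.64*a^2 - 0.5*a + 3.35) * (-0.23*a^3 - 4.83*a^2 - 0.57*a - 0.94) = 0.1472*a^5 + 3.2062*a^4 + 2.0093*a^3 - 15.2939*a^2 - 1.4395*a - 3.149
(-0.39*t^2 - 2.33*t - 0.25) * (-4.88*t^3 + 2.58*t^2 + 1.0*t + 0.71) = 1.9032*t^5 + 10.3642*t^4 - 5.1814*t^3 - 3.2519*t^2 - 1.9043*t - 0.1775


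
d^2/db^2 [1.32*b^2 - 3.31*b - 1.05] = 2.64000000000000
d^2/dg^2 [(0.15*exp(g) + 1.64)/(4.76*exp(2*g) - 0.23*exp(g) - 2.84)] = (3.39864*exp(4*g) + 148.798076*exp(3*g) + 6.780144*exp(2*g) + 88.66948*exp(g) + 0.138592)*exp(g)/(107.850176*exp(6*g) - 15.633744*exp(5*g) - 192.28734*exp(4*g) + 18.643225*exp(3*g) + 114.72606*exp(2*g) - 5.565264*exp(g) - 22.906304)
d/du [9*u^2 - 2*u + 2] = 18*u - 2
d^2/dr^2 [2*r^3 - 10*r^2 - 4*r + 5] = 12*r - 20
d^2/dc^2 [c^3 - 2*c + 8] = 6*c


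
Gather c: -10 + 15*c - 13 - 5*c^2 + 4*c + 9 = -5*c^2 + 19*c - 14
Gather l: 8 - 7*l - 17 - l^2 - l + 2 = -l^2 - 8*l - 7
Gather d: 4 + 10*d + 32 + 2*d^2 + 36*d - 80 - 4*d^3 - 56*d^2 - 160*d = -4*d^3 - 54*d^2 - 114*d - 44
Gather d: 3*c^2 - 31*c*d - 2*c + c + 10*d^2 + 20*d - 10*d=3*c^2 - c + 10*d^2 + d*(10 - 31*c)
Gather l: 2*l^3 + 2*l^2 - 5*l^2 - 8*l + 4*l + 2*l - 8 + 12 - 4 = 2*l^3 - 3*l^2 - 2*l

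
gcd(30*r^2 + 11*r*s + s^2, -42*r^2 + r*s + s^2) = 1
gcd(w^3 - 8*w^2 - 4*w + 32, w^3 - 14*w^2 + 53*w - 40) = w - 8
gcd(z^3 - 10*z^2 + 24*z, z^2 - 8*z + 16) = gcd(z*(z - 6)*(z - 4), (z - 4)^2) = z - 4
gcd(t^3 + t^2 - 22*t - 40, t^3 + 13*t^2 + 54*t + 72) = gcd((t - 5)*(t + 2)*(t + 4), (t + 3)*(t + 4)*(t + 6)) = t + 4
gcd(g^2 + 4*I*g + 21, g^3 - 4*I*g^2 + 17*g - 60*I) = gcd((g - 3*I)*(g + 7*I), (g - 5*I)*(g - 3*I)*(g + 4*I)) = g - 3*I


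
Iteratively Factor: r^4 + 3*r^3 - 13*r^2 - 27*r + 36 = (r + 3)*(r^3 - 13*r + 12) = (r - 3)*(r + 3)*(r^2 + 3*r - 4) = (r - 3)*(r + 3)*(r + 4)*(r - 1)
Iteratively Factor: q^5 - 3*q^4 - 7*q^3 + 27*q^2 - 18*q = (q)*(q^4 - 3*q^3 - 7*q^2 + 27*q - 18) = q*(q - 2)*(q^3 - q^2 - 9*q + 9) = q*(q - 3)*(q - 2)*(q^2 + 2*q - 3) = q*(q - 3)*(q - 2)*(q + 3)*(q - 1)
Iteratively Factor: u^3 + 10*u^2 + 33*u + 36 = (u + 3)*(u^2 + 7*u + 12) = (u + 3)^2*(u + 4)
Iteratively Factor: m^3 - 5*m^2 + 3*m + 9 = (m + 1)*(m^2 - 6*m + 9) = (m - 3)*(m + 1)*(m - 3)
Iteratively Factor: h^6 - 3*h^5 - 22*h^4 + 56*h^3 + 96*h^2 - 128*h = (h)*(h^5 - 3*h^4 - 22*h^3 + 56*h^2 + 96*h - 128) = h*(h - 4)*(h^4 + h^3 - 18*h^2 - 16*h + 32) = h*(h - 4)*(h + 2)*(h^3 - h^2 - 16*h + 16) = h*(h - 4)*(h - 1)*(h + 2)*(h^2 - 16) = h*(h - 4)^2*(h - 1)*(h + 2)*(h + 4)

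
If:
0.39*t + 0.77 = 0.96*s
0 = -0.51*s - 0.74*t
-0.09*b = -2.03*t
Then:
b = -9.74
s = 0.63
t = -0.43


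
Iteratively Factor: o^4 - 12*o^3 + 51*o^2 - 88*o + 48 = (o - 3)*(o^3 - 9*o^2 + 24*o - 16) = (o - 3)*(o - 1)*(o^2 - 8*o + 16) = (o - 4)*(o - 3)*(o - 1)*(o - 4)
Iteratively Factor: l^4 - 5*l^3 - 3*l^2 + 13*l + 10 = (l - 5)*(l^3 - 3*l - 2) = (l - 5)*(l + 1)*(l^2 - l - 2) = (l - 5)*(l + 1)^2*(l - 2)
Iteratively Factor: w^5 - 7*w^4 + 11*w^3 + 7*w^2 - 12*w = (w - 1)*(w^4 - 6*w^3 + 5*w^2 + 12*w) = (w - 1)*(w + 1)*(w^3 - 7*w^2 + 12*w) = w*(w - 1)*(w + 1)*(w^2 - 7*w + 12) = w*(w - 4)*(w - 1)*(w + 1)*(w - 3)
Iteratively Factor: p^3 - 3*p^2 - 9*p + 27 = (p - 3)*(p^2 - 9) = (p - 3)^2*(p + 3)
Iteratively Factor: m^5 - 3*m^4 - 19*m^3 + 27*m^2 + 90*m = (m)*(m^4 - 3*m^3 - 19*m^2 + 27*m + 90) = m*(m + 3)*(m^3 - 6*m^2 - m + 30) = m*(m - 5)*(m + 3)*(m^2 - m - 6) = m*(m - 5)*(m + 2)*(m + 3)*(m - 3)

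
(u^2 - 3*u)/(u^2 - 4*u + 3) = u/(u - 1)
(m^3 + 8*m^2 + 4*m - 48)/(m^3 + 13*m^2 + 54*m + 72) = (m - 2)/(m + 3)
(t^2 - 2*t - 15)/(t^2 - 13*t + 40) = (t + 3)/(t - 8)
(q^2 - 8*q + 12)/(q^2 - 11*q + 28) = (q^2 - 8*q + 12)/(q^2 - 11*q + 28)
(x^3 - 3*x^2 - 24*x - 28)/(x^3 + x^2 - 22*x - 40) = (x^2 - 5*x - 14)/(x^2 - x - 20)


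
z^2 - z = z*(z - 1)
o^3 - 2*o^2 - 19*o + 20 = (o - 5)*(o - 1)*(o + 4)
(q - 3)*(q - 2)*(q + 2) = q^3 - 3*q^2 - 4*q + 12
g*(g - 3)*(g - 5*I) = g^3 - 3*g^2 - 5*I*g^2 + 15*I*g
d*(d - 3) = d^2 - 3*d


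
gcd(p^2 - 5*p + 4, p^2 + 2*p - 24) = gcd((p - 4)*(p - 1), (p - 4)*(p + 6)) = p - 4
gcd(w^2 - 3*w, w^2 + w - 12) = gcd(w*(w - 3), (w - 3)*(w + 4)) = w - 3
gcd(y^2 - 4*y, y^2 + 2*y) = y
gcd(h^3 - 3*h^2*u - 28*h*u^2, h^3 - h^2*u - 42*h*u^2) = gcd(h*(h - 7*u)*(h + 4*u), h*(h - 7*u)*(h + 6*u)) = -h^2 + 7*h*u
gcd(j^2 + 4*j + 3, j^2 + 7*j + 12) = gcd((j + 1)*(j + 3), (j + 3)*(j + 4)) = j + 3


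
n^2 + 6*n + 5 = (n + 1)*(n + 5)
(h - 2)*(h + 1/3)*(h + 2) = h^3 + h^2/3 - 4*h - 4/3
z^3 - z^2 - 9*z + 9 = (z - 3)*(z - 1)*(z + 3)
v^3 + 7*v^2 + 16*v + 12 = (v + 2)^2*(v + 3)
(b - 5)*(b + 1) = b^2 - 4*b - 5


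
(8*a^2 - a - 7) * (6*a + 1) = 48*a^3 + 2*a^2 - 43*a - 7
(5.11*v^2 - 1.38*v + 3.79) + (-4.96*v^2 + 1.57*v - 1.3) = 0.15*v^2 + 0.19*v + 2.49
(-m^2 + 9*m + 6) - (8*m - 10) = -m^2 + m + 16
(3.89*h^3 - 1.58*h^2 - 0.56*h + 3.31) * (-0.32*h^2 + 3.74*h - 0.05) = -1.2448*h^5 + 15.0542*h^4 - 5.9245*h^3 - 3.0746*h^2 + 12.4074*h - 0.1655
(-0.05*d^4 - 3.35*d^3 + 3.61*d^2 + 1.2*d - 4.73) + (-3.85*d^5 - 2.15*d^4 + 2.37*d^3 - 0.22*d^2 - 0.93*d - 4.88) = -3.85*d^5 - 2.2*d^4 - 0.98*d^3 + 3.39*d^2 + 0.27*d - 9.61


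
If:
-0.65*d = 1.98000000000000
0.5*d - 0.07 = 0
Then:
No Solution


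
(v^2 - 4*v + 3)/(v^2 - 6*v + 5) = (v - 3)/(v - 5)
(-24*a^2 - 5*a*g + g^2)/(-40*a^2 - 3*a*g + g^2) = (3*a + g)/(5*a + g)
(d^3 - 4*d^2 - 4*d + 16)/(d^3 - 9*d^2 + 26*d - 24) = (d + 2)/(d - 3)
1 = 1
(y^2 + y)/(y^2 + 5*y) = (y + 1)/(y + 5)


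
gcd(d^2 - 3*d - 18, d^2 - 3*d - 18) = d^2 - 3*d - 18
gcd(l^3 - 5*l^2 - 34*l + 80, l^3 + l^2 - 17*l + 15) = l + 5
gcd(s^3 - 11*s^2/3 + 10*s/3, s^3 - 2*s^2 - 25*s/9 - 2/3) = 1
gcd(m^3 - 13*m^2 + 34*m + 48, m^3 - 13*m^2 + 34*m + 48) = m^3 - 13*m^2 + 34*m + 48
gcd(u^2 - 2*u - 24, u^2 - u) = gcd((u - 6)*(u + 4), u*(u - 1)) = 1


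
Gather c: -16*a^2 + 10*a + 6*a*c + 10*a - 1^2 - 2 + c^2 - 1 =-16*a^2 + 6*a*c + 20*a + c^2 - 4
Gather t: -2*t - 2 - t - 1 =-3*t - 3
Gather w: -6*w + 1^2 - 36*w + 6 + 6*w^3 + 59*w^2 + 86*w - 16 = 6*w^3 + 59*w^2 + 44*w - 9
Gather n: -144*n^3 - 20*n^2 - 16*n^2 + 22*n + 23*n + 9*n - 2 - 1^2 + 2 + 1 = -144*n^3 - 36*n^2 + 54*n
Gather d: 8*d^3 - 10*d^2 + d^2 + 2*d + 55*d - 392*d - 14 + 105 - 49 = 8*d^3 - 9*d^2 - 335*d + 42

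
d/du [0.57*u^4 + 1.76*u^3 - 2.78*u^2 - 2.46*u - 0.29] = 2.28*u^3 + 5.28*u^2 - 5.56*u - 2.46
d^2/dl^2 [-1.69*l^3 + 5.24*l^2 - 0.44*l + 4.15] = 10.48 - 10.14*l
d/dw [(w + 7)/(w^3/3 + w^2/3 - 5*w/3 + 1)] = 6*(-w^2 - 12*w - 19)/(w^5 + 3*w^4 - 6*w^3 - 10*w^2 + 21*w - 9)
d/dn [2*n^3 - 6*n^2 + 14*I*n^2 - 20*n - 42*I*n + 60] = 6*n^2 + n*(-12 + 28*I) - 20 - 42*I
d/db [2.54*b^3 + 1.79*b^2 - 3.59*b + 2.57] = 7.62*b^2 + 3.58*b - 3.59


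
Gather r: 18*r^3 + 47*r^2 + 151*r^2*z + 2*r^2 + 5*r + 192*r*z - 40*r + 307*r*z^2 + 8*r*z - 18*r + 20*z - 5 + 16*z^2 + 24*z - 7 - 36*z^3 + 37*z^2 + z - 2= 18*r^3 + r^2*(151*z + 49) + r*(307*z^2 + 200*z - 53) - 36*z^3 + 53*z^2 + 45*z - 14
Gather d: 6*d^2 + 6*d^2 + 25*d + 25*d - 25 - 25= 12*d^2 + 50*d - 50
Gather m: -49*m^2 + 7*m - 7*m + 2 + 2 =4 - 49*m^2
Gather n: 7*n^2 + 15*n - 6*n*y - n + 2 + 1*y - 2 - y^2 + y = 7*n^2 + n*(14 - 6*y) - y^2 + 2*y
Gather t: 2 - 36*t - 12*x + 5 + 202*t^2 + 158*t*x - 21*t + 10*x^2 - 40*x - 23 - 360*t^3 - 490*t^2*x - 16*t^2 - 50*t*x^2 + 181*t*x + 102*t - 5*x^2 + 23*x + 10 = -360*t^3 + t^2*(186 - 490*x) + t*(-50*x^2 + 339*x + 45) + 5*x^2 - 29*x - 6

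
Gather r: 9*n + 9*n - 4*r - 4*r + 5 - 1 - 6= 18*n - 8*r - 2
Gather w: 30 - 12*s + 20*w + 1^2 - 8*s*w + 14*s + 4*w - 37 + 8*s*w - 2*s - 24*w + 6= 0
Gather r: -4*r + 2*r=-2*r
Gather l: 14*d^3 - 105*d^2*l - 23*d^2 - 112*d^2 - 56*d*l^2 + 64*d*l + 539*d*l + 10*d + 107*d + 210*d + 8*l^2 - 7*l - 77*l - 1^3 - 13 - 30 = 14*d^3 - 135*d^2 + 327*d + l^2*(8 - 56*d) + l*(-105*d^2 + 603*d - 84) - 44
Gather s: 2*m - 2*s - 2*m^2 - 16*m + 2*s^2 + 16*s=-2*m^2 - 14*m + 2*s^2 + 14*s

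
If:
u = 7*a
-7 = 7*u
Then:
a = -1/7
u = -1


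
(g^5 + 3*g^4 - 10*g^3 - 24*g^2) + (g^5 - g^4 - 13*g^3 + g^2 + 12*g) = 2*g^5 + 2*g^4 - 23*g^3 - 23*g^2 + 12*g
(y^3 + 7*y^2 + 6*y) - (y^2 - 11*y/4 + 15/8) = y^3 + 6*y^2 + 35*y/4 - 15/8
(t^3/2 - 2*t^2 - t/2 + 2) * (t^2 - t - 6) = t^5/2 - 5*t^4/2 - 3*t^3/2 + 29*t^2/2 + t - 12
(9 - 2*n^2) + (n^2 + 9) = 18 - n^2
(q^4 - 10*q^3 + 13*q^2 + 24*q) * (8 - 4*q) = -4*q^5 + 48*q^4 - 132*q^3 + 8*q^2 + 192*q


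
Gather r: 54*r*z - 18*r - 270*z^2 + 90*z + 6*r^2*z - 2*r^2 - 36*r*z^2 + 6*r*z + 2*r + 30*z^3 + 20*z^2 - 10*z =r^2*(6*z - 2) + r*(-36*z^2 + 60*z - 16) + 30*z^3 - 250*z^2 + 80*z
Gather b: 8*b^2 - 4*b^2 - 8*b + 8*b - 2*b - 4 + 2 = 4*b^2 - 2*b - 2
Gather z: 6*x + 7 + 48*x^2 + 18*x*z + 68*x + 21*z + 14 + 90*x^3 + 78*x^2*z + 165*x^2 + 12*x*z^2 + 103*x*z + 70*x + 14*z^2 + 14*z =90*x^3 + 213*x^2 + 144*x + z^2*(12*x + 14) + z*(78*x^2 + 121*x + 35) + 21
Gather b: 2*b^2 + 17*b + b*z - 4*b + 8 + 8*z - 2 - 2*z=2*b^2 + b*(z + 13) + 6*z + 6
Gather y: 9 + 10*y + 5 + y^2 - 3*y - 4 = y^2 + 7*y + 10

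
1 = 1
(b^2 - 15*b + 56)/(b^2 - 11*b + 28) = (b - 8)/(b - 4)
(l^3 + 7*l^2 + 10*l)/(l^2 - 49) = l*(l^2 + 7*l + 10)/(l^2 - 49)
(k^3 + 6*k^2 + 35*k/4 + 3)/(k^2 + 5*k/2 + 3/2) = (k^2 + 9*k/2 + 2)/(k + 1)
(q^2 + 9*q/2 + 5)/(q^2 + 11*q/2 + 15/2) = (q + 2)/(q + 3)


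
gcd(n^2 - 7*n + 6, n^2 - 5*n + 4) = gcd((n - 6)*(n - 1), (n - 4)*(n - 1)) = n - 1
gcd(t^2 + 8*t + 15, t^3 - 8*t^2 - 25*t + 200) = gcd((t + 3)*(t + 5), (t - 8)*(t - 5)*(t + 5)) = t + 5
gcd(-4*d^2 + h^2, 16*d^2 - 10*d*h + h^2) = 2*d - h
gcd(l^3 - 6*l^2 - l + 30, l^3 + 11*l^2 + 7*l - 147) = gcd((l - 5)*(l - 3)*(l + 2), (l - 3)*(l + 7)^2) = l - 3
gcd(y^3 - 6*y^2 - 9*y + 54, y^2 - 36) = y - 6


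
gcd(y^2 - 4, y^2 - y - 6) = y + 2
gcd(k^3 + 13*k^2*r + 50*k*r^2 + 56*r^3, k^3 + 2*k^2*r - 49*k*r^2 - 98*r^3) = k^2 + 9*k*r + 14*r^2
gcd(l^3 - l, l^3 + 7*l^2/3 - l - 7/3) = l^2 - 1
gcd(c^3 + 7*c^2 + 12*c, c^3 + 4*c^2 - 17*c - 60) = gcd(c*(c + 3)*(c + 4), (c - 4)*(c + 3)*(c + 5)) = c + 3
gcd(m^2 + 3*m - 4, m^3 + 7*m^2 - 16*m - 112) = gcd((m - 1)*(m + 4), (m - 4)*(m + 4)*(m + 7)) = m + 4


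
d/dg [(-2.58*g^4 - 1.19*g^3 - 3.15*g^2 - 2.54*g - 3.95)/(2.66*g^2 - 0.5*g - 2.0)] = (-13.7256*g^5 + 0.7046*g^4 + 21.83*g^3 + 15.4714*g^2 + 33.614*g + 3.105)/(7.0756*g^4 - 2.66*g^3 - 10.39*g^2 + 2.0*g + 4.0)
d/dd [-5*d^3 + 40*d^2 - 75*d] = -15*d^2 + 80*d - 75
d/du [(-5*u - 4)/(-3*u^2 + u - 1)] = (15*u^2 - 5*u - (5*u + 4)*(6*u - 1) + 5)/(3*u^2 - u + 1)^2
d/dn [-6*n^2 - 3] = -12*n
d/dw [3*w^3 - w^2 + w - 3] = 9*w^2 - 2*w + 1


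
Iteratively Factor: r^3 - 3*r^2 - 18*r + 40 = (r - 2)*(r^2 - r - 20) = (r - 5)*(r - 2)*(r + 4)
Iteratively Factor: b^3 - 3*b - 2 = (b + 1)*(b^2 - b - 2) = (b - 2)*(b + 1)*(b + 1)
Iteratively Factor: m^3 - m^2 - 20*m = (m - 5)*(m^2 + 4*m) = (m - 5)*(m + 4)*(m)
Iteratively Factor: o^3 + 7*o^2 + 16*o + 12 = (o + 3)*(o^2 + 4*o + 4) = (o + 2)*(o + 3)*(o + 2)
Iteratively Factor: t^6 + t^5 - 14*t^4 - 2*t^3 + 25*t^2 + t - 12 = (t - 3)*(t^5 + 4*t^4 - 2*t^3 - 8*t^2 + t + 4) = (t - 3)*(t + 1)*(t^4 + 3*t^3 - 5*t^2 - 3*t + 4) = (t - 3)*(t + 1)^2*(t^3 + 2*t^2 - 7*t + 4) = (t - 3)*(t + 1)^2*(t + 4)*(t^2 - 2*t + 1) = (t - 3)*(t - 1)*(t + 1)^2*(t + 4)*(t - 1)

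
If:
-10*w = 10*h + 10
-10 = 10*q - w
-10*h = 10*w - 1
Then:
No Solution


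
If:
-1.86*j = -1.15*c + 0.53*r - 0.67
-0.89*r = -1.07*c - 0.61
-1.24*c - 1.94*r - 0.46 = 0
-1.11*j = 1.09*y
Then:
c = -0.50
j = 0.03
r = 0.08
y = -0.03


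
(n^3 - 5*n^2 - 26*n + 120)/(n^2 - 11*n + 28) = (n^2 - n - 30)/(n - 7)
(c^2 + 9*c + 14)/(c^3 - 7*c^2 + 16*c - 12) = (c^2 + 9*c + 14)/(c^3 - 7*c^2 + 16*c - 12)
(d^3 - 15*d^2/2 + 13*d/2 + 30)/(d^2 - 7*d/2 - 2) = (2*d^2 - 7*d - 15)/(2*d + 1)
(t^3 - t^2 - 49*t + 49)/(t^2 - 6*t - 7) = (t^2 + 6*t - 7)/(t + 1)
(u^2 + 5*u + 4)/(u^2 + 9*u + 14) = (u^2 + 5*u + 4)/(u^2 + 9*u + 14)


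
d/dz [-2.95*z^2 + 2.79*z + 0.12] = 2.79 - 5.9*z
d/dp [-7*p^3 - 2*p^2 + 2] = p*(-21*p - 4)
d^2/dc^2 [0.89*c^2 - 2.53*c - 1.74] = 1.78000000000000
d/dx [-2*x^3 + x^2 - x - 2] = -6*x^2 + 2*x - 1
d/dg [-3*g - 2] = -3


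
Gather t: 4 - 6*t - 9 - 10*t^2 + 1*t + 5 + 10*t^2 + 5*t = 0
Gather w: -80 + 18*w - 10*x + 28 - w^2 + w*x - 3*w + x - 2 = -w^2 + w*(x + 15) - 9*x - 54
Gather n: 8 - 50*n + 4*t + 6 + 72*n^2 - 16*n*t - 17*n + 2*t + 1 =72*n^2 + n*(-16*t - 67) + 6*t + 15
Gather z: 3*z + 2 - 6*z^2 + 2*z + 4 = -6*z^2 + 5*z + 6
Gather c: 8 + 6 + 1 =15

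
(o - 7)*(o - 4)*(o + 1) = o^3 - 10*o^2 + 17*o + 28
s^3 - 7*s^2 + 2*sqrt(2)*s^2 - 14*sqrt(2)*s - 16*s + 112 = (s - 7)*(s - 2*sqrt(2))*(s + 4*sqrt(2))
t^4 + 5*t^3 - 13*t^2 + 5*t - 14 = (t - 2)*(t + 7)*(t - I)*(t + I)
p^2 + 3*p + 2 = (p + 1)*(p + 2)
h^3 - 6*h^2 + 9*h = h*(h - 3)^2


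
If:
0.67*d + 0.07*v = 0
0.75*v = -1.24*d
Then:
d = 0.00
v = 0.00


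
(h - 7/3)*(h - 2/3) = h^2 - 3*h + 14/9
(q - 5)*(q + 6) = q^2 + q - 30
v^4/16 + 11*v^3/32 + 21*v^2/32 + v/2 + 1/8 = (v/4 + 1/4)*(v/4 + 1/2)*(v + 1/2)*(v + 2)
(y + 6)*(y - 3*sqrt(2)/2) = y^2 - 3*sqrt(2)*y/2 + 6*y - 9*sqrt(2)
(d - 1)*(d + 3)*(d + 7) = d^3 + 9*d^2 + 11*d - 21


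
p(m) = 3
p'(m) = 0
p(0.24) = 3.00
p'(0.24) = 0.00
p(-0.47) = 3.00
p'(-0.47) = 0.00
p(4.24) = 3.00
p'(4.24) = 0.00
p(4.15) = 3.00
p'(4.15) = 0.00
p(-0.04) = 3.00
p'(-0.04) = 0.00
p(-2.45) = 3.00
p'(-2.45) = 0.00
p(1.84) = 3.00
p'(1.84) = 0.00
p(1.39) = 3.00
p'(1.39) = 0.00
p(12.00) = 3.00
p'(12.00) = 0.00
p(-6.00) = 3.00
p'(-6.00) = 0.00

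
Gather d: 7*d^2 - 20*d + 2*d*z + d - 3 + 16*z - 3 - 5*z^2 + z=7*d^2 + d*(2*z - 19) - 5*z^2 + 17*z - 6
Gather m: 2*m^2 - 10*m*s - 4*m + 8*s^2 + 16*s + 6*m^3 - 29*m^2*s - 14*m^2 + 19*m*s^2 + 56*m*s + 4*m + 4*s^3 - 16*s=6*m^3 + m^2*(-29*s - 12) + m*(19*s^2 + 46*s) + 4*s^3 + 8*s^2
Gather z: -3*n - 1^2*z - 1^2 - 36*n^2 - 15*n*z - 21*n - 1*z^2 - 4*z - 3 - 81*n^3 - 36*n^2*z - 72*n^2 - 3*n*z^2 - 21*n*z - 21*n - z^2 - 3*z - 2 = -81*n^3 - 108*n^2 - 45*n + z^2*(-3*n - 2) + z*(-36*n^2 - 36*n - 8) - 6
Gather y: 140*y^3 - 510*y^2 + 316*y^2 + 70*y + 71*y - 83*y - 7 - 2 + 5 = 140*y^3 - 194*y^2 + 58*y - 4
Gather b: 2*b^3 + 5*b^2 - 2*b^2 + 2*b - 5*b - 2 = 2*b^3 + 3*b^2 - 3*b - 2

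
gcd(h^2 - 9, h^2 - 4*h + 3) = h - 3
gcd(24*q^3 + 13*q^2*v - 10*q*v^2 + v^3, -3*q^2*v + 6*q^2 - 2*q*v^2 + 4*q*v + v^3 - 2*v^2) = 3*q^2 + 2*q*v - v^2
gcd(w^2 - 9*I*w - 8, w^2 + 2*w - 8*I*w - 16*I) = w - 8*I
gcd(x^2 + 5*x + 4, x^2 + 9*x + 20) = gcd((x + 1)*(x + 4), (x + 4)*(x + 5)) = x + 4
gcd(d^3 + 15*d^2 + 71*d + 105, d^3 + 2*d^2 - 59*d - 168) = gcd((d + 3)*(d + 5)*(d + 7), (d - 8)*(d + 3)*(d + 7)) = d^2 + 10*d + 21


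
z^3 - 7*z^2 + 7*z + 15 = (z - 5)*(z - 3)*(z + 1)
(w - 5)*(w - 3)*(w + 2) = w^3 - 6*w^2 - w + 30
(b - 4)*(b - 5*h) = b^2 - 5*b*h - 4*b + 20*h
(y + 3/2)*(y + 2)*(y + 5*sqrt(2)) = y^3 + 7*y^2/2 + 5*sqrt(2)*y^2 + 3*y + 35*sqrt(2)*y/2 + 15*sqrt(2)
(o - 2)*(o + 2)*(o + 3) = o^3 + 3*o^2 - 4*o - 12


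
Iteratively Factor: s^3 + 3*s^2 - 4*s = (s + 4)*(s^2 - s) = (s - 1)*(s + 4)*(s)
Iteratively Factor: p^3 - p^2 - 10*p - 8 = (p - 4)*(p^2 + 3*p + 2) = (p - 4)*(p + 1)*(p + 2)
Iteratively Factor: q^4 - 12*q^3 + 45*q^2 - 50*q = (q - 5)*(q^3 - 7*q^2 + 10*q) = (q - 5)^2*(q^2 - 2*q) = (q - 5)^2*(q - 2)*(q)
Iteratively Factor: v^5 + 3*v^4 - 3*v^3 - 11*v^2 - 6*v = (v + 3)*(v^4 - 3*v^2 - 2*v) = (v + 1)*(v + 3)*(v^3 - v^2 - 2*v) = (v - 2)*(v + 1)*(v + 3)*(v^2 + v) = v*(v - 2)*(v + 1)*(v + 3)*(v + 1)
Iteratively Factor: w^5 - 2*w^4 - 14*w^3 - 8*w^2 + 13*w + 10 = (w + 2)*(w^4 - 4*w^3 - 6*w^2 + 4*w + 5) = (w + 1)*(w + 2)*(w^3 - 5*w^2 - w + 5) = (w - 1)*(w + 1)*(w + 2)*(w^2 - 4*w - 5) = (w - 5)*(w - 1)*(w + 1)*(w + 2)*(w + 1)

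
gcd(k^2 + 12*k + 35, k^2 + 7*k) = k + 7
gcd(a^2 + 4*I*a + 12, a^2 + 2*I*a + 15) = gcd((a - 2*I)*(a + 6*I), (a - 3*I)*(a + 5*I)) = 1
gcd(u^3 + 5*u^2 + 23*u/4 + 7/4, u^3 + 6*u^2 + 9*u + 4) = u + 1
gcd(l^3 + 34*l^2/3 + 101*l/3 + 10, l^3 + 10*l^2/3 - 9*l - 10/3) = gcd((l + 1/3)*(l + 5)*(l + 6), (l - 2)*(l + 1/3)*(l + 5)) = l^2 + 16*l/3 + 5/3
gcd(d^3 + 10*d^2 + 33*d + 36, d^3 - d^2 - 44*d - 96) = d^2 + 7*d + 12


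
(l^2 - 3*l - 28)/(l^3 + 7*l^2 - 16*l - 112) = (l - 7)/(l^2 + 3*l - 28)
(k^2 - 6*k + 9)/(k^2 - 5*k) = (k^2 - 6*k + 9)/(k*(k - 5))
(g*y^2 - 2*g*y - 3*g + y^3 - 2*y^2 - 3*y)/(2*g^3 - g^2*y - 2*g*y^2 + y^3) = (y^2 - 2*y - 3)/(2*g^2 - 3*g*y + y^2)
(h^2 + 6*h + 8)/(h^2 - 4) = (h + 4)/(h - 2)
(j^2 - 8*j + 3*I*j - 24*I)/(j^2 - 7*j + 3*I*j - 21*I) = (j - 8)/(j - 7)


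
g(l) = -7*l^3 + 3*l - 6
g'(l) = 3 - 21*l^2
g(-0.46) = -6.70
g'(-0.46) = -1.44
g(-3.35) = 247.12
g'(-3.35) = -232.67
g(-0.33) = -6.74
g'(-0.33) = 0.71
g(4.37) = -577.06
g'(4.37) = -398.03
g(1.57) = -28.38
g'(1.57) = -48.76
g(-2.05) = 48.16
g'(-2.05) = -85.25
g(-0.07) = -6.21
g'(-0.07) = 2.90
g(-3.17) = 207.48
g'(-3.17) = -208.03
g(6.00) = -1500.00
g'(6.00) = -753.00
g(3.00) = -186.00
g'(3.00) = -186.00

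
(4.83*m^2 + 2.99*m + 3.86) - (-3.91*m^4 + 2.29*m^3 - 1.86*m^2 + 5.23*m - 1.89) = 3.91*m^4 - 2.29*m^3 + 6.69*m^2 - 2.24*m + 5.75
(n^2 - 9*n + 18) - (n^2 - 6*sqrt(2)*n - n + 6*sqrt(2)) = -8*n + 6*sqrt(2)*n - 6*sqrt(2) + 18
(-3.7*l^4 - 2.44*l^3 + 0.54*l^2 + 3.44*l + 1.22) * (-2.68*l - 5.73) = 9.916*l^5 + 27.7402*l^4 + 12.534*l^3 - 12.3134*l^2 - 22.9808*l - 6.9906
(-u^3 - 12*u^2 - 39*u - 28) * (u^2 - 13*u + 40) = -u^5 + u^4 + 77*u^3 - u^2 - 1196*u - 1120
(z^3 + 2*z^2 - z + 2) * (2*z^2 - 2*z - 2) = 2*z^5 + 2*z^4 - 8*z^3 + 2*z^2 - 2*z - 4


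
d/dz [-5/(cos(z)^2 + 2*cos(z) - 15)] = -10*(cos(z) + 1)*sin(z)/(cos(z)^2 + 2*cos(z) - 15)^2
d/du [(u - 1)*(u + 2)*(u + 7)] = 3*u^2 + 16*u + 5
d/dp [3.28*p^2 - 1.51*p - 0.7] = 6.56*p - 1.51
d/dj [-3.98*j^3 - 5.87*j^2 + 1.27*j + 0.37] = -11.94*j^2 - 11.74*j + 1.27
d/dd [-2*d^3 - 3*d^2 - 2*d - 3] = -6*d^2 - 6*d - 2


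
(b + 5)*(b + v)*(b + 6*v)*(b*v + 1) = b^4*v + 7*b^3*v^2 + 5*b^3*v + b^3 + 6*b^2*v^3 + 35*b^2*v^2 + 7*b^2*v + 5*b^2 + 30*b*v^3 + 6*b*v^2 + 35*b*v + 30*v^2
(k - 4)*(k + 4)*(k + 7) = k^3 + 7*k^2 - 16*k - 112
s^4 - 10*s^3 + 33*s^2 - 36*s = s*(s - 4)*(s - 3)^2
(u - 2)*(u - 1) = u^2 - 3*u + 2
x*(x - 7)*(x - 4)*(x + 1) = x^4 - 10*x^3 + 17*x^2 + 28*x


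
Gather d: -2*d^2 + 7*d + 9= -2*d^2 + 7*d + 9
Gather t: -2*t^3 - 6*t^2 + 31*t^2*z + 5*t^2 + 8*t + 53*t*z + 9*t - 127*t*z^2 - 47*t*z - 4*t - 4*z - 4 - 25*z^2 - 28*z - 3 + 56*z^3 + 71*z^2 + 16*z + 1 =-2*t^3 + t^2*(31*z - 1) + t*(-127*z^2 + 6*z + 13) + 56*z^3 + 46*z^2 - 16*z - 6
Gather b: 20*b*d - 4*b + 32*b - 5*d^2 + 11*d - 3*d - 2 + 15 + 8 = b*(20*d + 28) - 5*d^2 + 8*d + 21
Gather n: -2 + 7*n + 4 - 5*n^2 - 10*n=-5*n^2 - 3*n + 2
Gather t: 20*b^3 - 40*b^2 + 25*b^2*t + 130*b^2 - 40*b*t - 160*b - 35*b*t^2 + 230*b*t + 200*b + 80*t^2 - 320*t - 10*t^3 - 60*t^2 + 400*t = 20*b^3 + 90*b^2 + 40*b - 10*t^3 + t^2*(20 - 35*b) + t*(25*b^2 + 190*b + 80)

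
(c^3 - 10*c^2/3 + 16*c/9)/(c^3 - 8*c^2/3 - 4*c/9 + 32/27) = 3*c/(3*c + 2)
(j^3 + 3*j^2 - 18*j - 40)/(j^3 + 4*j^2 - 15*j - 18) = (j^3 + 3*j^2 - 18*j - 40)/(j^3 + 4*j^2 - 15*j - 18)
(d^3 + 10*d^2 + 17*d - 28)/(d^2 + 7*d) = d + 3 - 4/d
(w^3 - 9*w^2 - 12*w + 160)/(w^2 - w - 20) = w - 8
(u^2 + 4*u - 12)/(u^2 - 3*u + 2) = (u + 6)/(u - 1)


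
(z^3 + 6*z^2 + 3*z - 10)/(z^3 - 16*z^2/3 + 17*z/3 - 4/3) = 3*(z^2 + 7*z + 10)/(3*z^2 - 13*z + 4)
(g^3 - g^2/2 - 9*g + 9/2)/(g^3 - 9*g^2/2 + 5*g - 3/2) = (g + 3)/(g - 1)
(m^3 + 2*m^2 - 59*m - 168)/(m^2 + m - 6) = (m^2 - m - 56)/(m - 2)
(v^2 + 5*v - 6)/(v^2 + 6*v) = (v - 1)/v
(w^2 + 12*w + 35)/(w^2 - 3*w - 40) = (w + 7)/(w - 8)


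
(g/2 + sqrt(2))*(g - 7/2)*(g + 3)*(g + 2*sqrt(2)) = g^4/2 - g^3/4 + 2*sqrt(2)*g^3 - sqrt(2)*g^2 - 5*g^2/4 - 21*sqrt(2)*g - 2*g - 42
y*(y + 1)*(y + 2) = y^3 + 3*y^2 + 2*y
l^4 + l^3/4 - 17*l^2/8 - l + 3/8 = (l - 3/2)*(l - 1/4)*(l + 1)^2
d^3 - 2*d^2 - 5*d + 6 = (d - 3)*(d - 1)*(d + 2)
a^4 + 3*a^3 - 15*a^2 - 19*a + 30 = (a - 3)*(a - 1)*(a + 2)*(a + 5)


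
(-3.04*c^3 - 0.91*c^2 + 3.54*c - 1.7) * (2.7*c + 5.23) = -8.208*c^4 - 18.3562*c^3 + 4.7987*c^2 + 13.9242*c - 8.891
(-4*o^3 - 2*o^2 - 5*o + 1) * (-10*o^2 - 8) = 40*o^5 + 20*o^4 + 82*o^3 + 6*o^2 + 40*o - 8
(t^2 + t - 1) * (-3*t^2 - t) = -3*t^4 - 4*t^3 + 2*t^2 + t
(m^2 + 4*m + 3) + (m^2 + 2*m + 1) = 2*m^2 + 6*m + 4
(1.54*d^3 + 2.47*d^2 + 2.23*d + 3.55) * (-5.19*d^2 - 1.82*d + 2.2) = -7.9926*d^5 - 15.6221*d^4 - 12.6811*d^3 - 17.0491*d^2 - 1.555*d + 7.81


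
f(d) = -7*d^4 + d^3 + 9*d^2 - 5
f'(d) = -28*d^3 + 3*d^2 + 18*d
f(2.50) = -206.56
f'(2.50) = -373.75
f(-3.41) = -886.49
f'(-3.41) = 1083.76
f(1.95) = -64.58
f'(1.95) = -161.11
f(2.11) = -94.29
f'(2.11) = -211.69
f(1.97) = -67.86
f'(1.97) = -166.97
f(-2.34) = -178.41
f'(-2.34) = 333.07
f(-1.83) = -59.49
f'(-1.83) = 148.70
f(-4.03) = -1770.65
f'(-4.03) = 1808.81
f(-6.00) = -8969.00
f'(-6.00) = 6048.00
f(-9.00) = -45932.00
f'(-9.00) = 20493.00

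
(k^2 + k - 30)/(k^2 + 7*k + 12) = (k^2 + k - 30)/(k^2 + 7*k + 12)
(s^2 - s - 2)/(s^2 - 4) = (s + 1)/(s + 2)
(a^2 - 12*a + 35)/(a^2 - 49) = (a - 5)/(a + 7)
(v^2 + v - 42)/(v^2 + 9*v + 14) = (v - 6)/(v + 2)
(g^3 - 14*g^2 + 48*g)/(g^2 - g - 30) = g*(g - 8)/(g + 5)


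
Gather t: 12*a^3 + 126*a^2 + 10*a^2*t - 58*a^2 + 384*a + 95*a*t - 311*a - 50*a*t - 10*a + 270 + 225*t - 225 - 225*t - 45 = 12*a^3 + 68*a^2 + 63*a + t*(10*a^2 + 45*a)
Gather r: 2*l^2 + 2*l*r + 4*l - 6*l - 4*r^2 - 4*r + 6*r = 2*l^2 - 2*l - 4*r^2 + r*(2*l + 2)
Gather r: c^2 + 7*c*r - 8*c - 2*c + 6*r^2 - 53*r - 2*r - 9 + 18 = c^2 - 10*c + 6*r^2 + r*(7*c - 55) + 9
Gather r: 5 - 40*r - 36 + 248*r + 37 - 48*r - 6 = 160*r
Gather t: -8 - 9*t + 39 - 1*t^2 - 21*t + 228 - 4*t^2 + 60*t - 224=-5*t^2 + 30*t + 35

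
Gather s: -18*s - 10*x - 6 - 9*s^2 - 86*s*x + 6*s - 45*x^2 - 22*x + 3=-9*s^2 + s*(-86*x - 12) - 45*x^2 - 32*x - 3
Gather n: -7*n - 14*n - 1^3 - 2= -21*n - 3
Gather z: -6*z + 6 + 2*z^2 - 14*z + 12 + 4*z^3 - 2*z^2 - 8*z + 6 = 4*z^3 - 28*z + 24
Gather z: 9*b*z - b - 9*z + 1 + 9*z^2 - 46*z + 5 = -b + 9*z^2 + z*(9*b - 55) + 6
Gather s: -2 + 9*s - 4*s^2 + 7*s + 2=-4*s^2 + 16*s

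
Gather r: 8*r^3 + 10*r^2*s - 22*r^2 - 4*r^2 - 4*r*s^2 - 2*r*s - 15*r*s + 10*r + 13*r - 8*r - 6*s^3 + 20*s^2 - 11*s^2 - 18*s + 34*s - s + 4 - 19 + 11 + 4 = 8*r^3 + r^2*(10*s - 26) + r*(-4*s^2 - 17*s + 15) - 6*s^3 + 9*s^2 + 15*s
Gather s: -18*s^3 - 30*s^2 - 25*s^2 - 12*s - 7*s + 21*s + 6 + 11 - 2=-18*s^3 - 55*s^2 + 2*s + 15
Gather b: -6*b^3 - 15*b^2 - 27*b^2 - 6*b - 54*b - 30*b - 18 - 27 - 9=-6*b^3 - 42*b^2 - 90*b - 54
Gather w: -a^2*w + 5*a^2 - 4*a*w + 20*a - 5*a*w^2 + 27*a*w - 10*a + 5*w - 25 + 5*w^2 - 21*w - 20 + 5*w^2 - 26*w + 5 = 5*a^2 + 10*a + w^2*(10 - 5*a) + w*(-a^2 + 23*a - 42) - 40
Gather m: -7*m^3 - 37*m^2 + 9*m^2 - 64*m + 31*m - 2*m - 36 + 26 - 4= -7*m^3 - 28*m^2 - 35*m - 14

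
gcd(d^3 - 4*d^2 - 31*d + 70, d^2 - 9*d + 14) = d^2 - 9*d + 14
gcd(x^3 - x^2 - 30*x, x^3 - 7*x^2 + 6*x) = x^2 - 6*x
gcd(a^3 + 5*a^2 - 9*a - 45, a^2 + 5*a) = a + 5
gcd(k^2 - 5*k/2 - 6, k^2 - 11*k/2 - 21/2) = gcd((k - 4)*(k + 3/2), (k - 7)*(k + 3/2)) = k + 3/2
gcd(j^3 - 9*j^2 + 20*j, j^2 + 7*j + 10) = 1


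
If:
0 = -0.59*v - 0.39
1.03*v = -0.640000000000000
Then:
No Solution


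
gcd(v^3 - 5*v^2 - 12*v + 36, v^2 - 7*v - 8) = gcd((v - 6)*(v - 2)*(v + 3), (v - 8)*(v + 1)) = 1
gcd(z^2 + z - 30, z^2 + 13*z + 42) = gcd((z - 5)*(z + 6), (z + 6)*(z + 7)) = z + 6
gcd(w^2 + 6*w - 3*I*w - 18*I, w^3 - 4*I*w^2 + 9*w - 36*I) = w - 3*I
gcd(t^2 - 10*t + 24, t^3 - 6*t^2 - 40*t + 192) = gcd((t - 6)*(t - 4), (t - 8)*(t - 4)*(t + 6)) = t - 4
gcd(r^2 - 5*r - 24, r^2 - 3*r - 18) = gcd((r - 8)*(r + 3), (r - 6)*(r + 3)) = r + 3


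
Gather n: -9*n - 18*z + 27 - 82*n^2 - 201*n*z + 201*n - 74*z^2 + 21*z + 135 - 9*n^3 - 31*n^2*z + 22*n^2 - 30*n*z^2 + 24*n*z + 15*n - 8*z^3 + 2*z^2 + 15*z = -9*n^3 + n^2*(-31*z - 60) + n*(-30*z^2 - 177*z + 207) - 8*z^3 - 72*z^2 + 18*z + 162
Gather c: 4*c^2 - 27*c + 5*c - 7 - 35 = 4*c^2 - 22*c - 42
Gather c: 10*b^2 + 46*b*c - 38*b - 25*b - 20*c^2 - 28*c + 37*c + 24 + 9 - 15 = 10*b^2 - 63*b - 20*c^2 + c*(46*b + 9) + 18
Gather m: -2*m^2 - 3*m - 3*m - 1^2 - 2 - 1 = -2*m^2 - 6*m - 4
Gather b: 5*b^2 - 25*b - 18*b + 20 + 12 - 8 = 5*b^2 - 43*b + 24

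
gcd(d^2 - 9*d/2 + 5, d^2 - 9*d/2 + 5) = d^2 - 9*d/2 + 5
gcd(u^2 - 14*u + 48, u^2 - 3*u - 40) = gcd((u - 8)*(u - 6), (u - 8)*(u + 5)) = u - 8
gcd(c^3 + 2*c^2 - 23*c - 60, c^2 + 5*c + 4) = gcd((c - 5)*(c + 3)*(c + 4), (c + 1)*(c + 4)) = c + 4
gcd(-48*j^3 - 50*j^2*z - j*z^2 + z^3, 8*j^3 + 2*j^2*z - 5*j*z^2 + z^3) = j + z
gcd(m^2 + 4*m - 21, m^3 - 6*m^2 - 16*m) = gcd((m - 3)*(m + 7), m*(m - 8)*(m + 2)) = 1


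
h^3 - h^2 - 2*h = h*(h - 2)*(h + 1)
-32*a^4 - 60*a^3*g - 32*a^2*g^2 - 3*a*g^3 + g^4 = (-8*a + g)*(a + g)*(2*a + g)^2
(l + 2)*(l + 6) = l^2 + 8*l + 12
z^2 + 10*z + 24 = (z + 4)*(z + 6)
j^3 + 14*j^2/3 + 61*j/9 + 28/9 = (j + 1)*(j + 4/3)*(j + 7/3)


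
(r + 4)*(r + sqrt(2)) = r^2 + sqrt(2)*r + 4*r + 4*sqrt(2)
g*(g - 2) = g^2 - 2*g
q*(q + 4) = q^2 + 4*q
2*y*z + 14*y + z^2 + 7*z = (2*y + z)*(z + 7)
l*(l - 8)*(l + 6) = l^3 - 2*l^2 - 48*l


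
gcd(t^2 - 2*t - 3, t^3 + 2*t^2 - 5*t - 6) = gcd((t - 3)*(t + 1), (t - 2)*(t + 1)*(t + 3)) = t + 1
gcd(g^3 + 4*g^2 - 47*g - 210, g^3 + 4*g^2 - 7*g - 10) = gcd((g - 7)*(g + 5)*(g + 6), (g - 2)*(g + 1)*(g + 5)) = g + 5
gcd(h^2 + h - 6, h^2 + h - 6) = h^2 + h - 6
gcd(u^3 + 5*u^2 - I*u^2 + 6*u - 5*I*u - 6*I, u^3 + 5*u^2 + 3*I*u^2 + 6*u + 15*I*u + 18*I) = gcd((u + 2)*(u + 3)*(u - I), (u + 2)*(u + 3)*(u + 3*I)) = u^2 + 5*u + 6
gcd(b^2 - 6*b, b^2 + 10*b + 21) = 1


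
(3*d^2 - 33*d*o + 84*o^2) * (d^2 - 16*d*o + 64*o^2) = 3*d^4 - 81*d^3*o + 804*d^2*o^2 - 3456*d*o^3 + 5376*o^4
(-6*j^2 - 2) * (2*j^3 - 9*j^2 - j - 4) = -12*j^5 + 54*j^4 + 2*j^3 + 42*j^2 + 2*j + 8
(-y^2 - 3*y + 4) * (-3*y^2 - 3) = 3*y^4 + 9*y^3 - 9*y^2 + 9*y - 12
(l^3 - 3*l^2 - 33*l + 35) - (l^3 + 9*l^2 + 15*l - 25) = -12*l^2 - 48*l + 60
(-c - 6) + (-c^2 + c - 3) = -c^2 - 9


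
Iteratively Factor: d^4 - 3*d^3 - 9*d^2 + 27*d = (d + 3)*(d^3 - 6*d^2 + 9*d) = d*(d + 3)*(d^2 - 6*d + 9) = d*(d - 3)*(d + 3)*(d - 3)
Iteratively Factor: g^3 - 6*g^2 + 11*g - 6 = (g - 3)*(g^2 - 3*g + 2) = (g - 3)*(g - 2)*(g - 1)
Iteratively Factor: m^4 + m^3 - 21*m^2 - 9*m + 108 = (m + 4)*(m^3 - 3*m^2 - 9*m + 27) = (m - 3)*(m + 4)*(m^2 - 9) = (m - 3)*(m + 3)*(m + 4)*(m - 3)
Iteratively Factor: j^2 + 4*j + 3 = (j + 1)*(j + 3)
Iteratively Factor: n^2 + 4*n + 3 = (n + 1)*(n + 3)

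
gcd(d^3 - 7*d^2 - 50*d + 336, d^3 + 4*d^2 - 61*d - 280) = d^2 - d - 56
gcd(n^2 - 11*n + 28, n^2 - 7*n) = n - 7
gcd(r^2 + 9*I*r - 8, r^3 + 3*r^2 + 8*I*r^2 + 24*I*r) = r + 8*I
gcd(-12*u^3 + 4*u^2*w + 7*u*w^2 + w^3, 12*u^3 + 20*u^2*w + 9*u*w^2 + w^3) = 12*u^2 + 8*u*w + w^2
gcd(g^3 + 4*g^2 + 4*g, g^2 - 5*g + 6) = 1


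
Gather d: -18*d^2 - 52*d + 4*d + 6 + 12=-18*d^2 - 48*d + 18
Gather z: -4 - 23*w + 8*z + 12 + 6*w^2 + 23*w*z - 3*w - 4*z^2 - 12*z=6*w^2 - 26*w - 4*z^2 + z*(23*w - 4) + 8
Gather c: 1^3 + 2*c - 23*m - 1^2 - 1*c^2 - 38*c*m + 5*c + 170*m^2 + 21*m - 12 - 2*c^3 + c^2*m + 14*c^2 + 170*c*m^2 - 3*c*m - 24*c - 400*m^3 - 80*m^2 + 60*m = -2*c^3 + c^2*(m + 13) + c*(170*m^2 - 41*m - 17) - 400*m^3 + 90*m^2 + 58*m - 12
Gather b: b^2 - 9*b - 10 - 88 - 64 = b^2 - 9*b - 162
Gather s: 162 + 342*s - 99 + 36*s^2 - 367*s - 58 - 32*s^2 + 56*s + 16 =4*s^2 + 31*s + 21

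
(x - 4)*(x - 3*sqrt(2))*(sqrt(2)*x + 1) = sqrt(2)*x^3 - 4*sqrt(2)*x^2 - 5*x^2 - 3*sqrt(2)*x + 20*x + 12*sqrt(2)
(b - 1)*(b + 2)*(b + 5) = b^3 + 6*b^2 + 3*b - 10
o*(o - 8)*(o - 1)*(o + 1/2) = o^4 - 17*o^3/2 + 7*o^2/2 + 4*o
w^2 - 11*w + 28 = (w - 7)*(w - 4)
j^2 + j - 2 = (j - 1)*(j + 2)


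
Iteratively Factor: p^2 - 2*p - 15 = (p + 3)*(p - 5)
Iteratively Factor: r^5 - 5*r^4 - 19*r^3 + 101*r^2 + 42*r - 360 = (r + 2)*(r^4 - 7*r^3 - 5*r^2 + 111*r - 180) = (r - 3)*(r + 2)*(r^3 - 4*r^2 - 17*r + 60) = (r - 3)*(r + 2)*(r + 4)*(r^2 - 8*r + 15) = (r - 3)^2*(r + 2)*(r + 4)*(r - 5)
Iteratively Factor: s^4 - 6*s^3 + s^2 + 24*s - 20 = (s - 5)*(s^3 - s^2 - 4*s + 4) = (s - 5)*(s - 1)*(s^2 - 4) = (s - 5)*(s - 1)*(s + 2)*(s - 2)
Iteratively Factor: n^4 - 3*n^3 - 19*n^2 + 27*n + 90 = (n - 3)*(n^3 - 19*n - 30) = (n - 3)*(n + 3)*(n^2 - 3*n - 10) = (n - 5)*(n - 3)*(n + 3)*(n + 2)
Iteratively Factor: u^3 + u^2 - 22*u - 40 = (u + 2)*(u^2 - u - 20) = (u + 2)*(u + 4)*(u - 5)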